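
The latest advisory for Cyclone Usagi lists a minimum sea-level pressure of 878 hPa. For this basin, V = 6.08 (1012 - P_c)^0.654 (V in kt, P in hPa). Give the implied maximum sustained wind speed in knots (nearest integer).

150 kt

ΔP = 1012 − 878 = 134 hPa.
134^0.654 ≈ 24.611.
V ≈ 6.08 × 24.611 ≈ 149.6 kt.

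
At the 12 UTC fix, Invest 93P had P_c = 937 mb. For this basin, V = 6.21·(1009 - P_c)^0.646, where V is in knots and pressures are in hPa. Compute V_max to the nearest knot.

ΔP = 1009 − 937 = 72 mb.
72^0.646 ≈ 15.843.
V ≈ 6.21 × 15.843 ≈ 98.4 kt.

98 kt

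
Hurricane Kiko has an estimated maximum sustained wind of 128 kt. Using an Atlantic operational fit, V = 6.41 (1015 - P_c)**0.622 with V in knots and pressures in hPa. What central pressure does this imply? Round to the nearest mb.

892 mb

ΔP = (V / 6.41)^(1/0.622) = (128/6.41)^1.608.
128/6.41 = 19.969; 19.969^1.608 ≈ 123.20 mb.
P_c = 1015 − 123.20 = 891.80 ≈ 892 mb.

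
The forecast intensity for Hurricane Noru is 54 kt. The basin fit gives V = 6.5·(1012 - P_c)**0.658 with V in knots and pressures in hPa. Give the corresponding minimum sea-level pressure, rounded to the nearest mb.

ΔP = (V / 6.5)^(1/0.658) = (54/6.5)^1.520.
54/6.5 = 8.308; 8.308^1.520 ≈ 24.97 mb.
P_c = 1012 − 24.97 = 987.03 ≈ 987 mb.

987 mb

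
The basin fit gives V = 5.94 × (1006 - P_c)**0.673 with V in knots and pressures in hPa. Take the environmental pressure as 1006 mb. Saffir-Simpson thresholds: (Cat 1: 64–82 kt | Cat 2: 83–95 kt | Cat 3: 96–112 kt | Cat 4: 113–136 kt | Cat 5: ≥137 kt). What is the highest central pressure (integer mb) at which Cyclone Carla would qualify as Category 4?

Category 4 begins at V = 113 kt.
Required ΔP = (113/5.94)^(1/0.673) = 19.024^1.486 ≈ 79.59 mb.
P_c ≤ 1006 − 79.59 = 926.41, so the highest integer P_c is 926 mb.

926 mb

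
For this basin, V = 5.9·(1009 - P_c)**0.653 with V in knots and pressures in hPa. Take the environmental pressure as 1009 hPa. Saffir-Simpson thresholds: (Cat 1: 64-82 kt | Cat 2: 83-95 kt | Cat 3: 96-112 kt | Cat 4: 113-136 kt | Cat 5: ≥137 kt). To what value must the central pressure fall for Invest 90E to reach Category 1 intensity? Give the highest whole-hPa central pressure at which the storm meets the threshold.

970 hPa

Category 1 begins at V = 64 kt.
Required ΔP = (64/5.9)^(1/0.653) = 10.847^1.531 ≈ 38.50 hPa.
P_c ≤ 1009 − 38.50 = 970.50, so the highest integer P_c is 970 hPa.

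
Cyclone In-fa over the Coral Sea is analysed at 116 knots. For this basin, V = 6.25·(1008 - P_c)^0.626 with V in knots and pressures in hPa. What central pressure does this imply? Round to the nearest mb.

ΔP = (V / 6.25)^(1/0.626) = (116/6.25)^1.597.
116/6.25 = 18.560; 18.560^1.597 ≈ 106.29 mb.
P_c = 1008 − 106.29 = 901.71 ≈ 902 mb.

902 mb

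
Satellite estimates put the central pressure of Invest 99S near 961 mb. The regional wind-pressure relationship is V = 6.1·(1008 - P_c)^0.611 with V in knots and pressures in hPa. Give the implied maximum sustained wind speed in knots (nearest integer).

ΔP = 1008 − 961 = 47 mb.
47^0.611 ≈ 10.511.
V ≈ 6.1 × 10.511 ≈ 64.1 kt.

64 kt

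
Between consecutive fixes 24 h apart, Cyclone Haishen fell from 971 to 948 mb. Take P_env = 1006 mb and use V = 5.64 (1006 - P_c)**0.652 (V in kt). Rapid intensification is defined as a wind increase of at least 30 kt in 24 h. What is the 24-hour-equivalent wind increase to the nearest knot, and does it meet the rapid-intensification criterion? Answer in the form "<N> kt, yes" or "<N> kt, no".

22 kt, no

V₁: ΔP = 35, V ≈ 5.64 × 35^0.652 ≈ 57.28 kt.
V₂: ΔP = 58, V ≈ 5.64 × 58^0.652 ≈ 79.62 kt.
ΔV over 24 h = 22.34 kt → 24 h equivalent = 22.34 × 24/24 ≈ 22.34 kt.
22 kt < 30 kt ⇒ not rapid intensification.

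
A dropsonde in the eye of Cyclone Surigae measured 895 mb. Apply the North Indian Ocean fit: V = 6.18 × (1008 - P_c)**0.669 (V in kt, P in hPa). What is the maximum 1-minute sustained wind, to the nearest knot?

ΔP = 1008 − 895 = 113 mb.
113^0.669 ≈ 23.632.
V ≈ 6.18 × 23.632 ≈ 146.0 kt.

146 kt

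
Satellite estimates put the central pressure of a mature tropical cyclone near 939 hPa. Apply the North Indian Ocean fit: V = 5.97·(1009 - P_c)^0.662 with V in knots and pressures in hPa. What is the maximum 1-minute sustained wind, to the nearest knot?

99 kt

ΔP = 1009 − 939 = 70 hPa.
70^0.662 ≈ 16.652.
V ≈ 5.97 × 16.652 ≈ 99.4 kt.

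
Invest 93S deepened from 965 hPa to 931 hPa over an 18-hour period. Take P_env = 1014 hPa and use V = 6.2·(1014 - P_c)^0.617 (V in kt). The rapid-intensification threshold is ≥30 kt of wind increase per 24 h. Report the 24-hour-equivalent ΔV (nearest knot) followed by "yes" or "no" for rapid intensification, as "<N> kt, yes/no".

V₁: ΔP = 49, V ≈ 6.2 × 49^0.617 ≈ 68.43 kt.
V₂: ΔP = 83, V ≈ 6.2 × 83^0.617 ≈ 94.72 kt.
ΔV over 18 h = 26.29 kt → 24 h equivalent = 26.29 × 24/18 ≈ 35.05 kt.
35 kt ≥ 30 kt ⇒ rapid intensification.

35 kt, yes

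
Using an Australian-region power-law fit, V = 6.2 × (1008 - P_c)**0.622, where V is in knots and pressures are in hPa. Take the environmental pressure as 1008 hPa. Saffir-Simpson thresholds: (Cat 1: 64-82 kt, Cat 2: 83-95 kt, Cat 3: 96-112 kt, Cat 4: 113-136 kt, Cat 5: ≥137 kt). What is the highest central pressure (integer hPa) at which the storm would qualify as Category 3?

926 hPa

Category 3 begins at V = 96 kt.
Required ΔP = (96/6.2)^(1/0.622) = 15.484^1.608 ≈ 81.84 hPa.
P_c ≤ 1008 − 81.84 = 926.16, so the highest integer P_c is 926 hPa.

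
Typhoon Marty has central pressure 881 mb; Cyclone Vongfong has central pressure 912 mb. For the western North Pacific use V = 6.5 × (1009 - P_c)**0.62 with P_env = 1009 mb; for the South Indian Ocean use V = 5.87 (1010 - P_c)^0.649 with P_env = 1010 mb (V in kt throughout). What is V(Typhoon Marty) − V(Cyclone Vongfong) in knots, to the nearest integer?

Typhoon Marty: ΔP = 128; V ≈ 6.5 × 128^0.62 ≈ 131.64 kt.
Cyclone Vongfong: ΔP = 98; V ≈ 5.87 × 98^0.649 ≈ 115.07 kt.
Difference ≈ 131.64 − 115.07 = 16.57 → 17 kt.

17 kt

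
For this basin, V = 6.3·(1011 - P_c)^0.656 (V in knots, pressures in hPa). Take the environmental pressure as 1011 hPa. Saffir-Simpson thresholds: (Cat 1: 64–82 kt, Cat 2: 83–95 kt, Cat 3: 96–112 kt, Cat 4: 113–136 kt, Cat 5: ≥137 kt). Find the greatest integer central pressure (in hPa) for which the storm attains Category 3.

Category 3 begins at V = 96 kt.
Required ΔP = (96/6.3)^(1/0.656) = 15.238^1.524 ≈ 63.57 hPa.
P_c ≤ 1011 − 63.57 = 947.43, so the highest integer P_c is 947 hPa.

947 hPa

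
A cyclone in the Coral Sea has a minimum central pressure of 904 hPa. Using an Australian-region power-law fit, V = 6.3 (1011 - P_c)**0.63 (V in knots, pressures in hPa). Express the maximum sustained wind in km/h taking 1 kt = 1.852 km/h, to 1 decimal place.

ΔP = 1011 − 904 = 107 hPa.
V ≈ 6.3 × 107^0.63 = 6.3 × 18.989 ≈ 119.633 kt.
119.633 × 1.852 ≈ 221.56 km/h → 221.6 km/h.

221.6 km/h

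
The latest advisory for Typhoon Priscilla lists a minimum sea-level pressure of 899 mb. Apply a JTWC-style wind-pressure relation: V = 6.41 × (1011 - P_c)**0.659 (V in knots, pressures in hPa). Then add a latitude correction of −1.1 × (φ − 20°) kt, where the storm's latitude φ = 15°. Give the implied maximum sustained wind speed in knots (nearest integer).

149 kt

ΔP = 1011 − 899 = 112 mb.
112^0.659 ≈ 22.410.
V ≈ 6.41 × 22.410 ≈ 143.6 kt.
Latitude correction: −1.1 × (15 − 20) = 5.5 kt.
Corrected V ≈ 149.1 kt → 149 kt.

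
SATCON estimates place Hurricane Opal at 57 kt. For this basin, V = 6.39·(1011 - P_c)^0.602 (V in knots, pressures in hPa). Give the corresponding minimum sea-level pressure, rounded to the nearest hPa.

973 hPa

ΔP = (V / 6.39)^(1/0.602) = (57/6.39)^1.661.
57/6.39 = 8.920; 8.920^1.661 ≈ 37.90 hPa.
P_c = 1011 − 37.90 = 973.10 ≈ 973 hPa.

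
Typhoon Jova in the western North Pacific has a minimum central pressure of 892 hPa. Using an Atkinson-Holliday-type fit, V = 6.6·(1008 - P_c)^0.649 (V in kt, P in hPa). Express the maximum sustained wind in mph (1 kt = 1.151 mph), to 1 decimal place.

166.1 mph

ΔP = 1008 − 892 = 116 hPa.
V ≈ 6.6 × 116^0.649 = 6.6 × 21.869 ≈ 144.337 kt.
144.337 × 1.151 ≈ 166.13 mph → 166.1 mph.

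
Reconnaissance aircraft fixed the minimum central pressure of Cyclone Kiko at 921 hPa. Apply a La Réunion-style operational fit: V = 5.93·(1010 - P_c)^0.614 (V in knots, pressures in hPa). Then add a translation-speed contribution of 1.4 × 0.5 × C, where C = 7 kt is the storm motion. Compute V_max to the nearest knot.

ΔP = 1010 − 921 = 89 hPa.
89^0.614 ≈ 15.737.
V ≈ 5.93 × 15.737 ≈ 93.3 kt.
Translation term: 1.4 × 0.5 × 7 = 4.9 kt.
Corrected V ≈ 98.2 kt → 98 kt.

98 kt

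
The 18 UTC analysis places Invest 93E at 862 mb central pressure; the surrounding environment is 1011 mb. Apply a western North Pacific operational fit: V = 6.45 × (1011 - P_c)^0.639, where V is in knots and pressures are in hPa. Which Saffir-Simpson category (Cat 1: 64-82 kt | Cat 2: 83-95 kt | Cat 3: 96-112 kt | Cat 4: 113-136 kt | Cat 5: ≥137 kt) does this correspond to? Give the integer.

ΔP = 1011 − 862 = 149 mb.
V ≈ 6.45 × 149^0.639 = 6.45 × 24.47 ≈ 158 kt.
158 kt falls in the Category 5 band.

5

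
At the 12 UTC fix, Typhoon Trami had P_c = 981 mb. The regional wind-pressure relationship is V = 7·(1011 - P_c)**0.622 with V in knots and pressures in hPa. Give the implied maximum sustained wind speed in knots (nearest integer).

ΔP = 1011 − 981 = 30 mb.
30^0.622 ≈ 8.294.
V ≈ 7 × 8.294 ≈ 58.1 kt.

58 kt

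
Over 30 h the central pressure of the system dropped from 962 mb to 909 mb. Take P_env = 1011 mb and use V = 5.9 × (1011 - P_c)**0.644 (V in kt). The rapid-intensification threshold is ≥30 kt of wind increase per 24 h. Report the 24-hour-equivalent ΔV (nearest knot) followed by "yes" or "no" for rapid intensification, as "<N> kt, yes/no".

35 kt, yes

V₁: ΔP = 49, V ≈ 5.9 × 49^0.644 ≈ 72.33 kt.
V₂: ΔP = 102, V ≈ 5.9 × 102^0.644 ≈ 115.98 kt.
ΔV over 30 h = 43.65 kt → 24 h equivalent = 43.65 × 24/30 ≈ 34.92 kt.
35 kt ≥ 30 kt ⇒ rapid intensification.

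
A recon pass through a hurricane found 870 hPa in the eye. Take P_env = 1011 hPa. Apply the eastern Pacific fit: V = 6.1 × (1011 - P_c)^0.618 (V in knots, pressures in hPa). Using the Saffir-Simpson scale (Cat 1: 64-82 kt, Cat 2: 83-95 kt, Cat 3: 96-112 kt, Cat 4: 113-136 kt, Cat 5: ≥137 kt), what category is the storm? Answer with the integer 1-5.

ΔP = 1011 − 870 = 141 hPa.
V ≈ 6.1 × 141^0.618 = 6.1 × 21.29 ≈ 130 kt.
130 kt falls in the Category 4 band.

4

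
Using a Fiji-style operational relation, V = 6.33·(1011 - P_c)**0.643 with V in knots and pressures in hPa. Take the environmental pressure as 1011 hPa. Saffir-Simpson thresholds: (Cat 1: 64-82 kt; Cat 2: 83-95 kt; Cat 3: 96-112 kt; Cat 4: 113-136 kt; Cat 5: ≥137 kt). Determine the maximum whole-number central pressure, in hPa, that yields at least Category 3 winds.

942 hPa

Category 3 begins at V = 96 kt.
Required ΔP = (96/6.33)^(1/0.643) = 15.166^1.555 ≈ 68.63 hPa.
P_c ≤ 1011 − 68.63 = 942.37, so the highest integer P_c is 942 hPa.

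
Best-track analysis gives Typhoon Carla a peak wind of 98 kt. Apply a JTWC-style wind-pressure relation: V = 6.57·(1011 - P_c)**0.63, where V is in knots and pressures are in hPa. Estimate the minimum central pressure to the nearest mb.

938 mb

ΔP = (V / 6.57)^(1/0.63) = (98/6.57)^1.587.
98/6.57 = 14.916; 14.916^1.587 ≈ 72.94 mb.
P_c = 1011 − 72.94 = 938.06 ≈ 938 mb.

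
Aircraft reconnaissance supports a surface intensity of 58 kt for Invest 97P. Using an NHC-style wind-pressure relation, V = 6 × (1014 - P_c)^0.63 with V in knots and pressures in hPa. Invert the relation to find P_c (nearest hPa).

ΔP = (V / 6)^(1/0.63) = (58/6)^1.587.
58/6 = 9.667; 9.667^1.587 ≈ 36.64 hPa.
P_c = 1014 − 36.64 = 977.36 ≈ 977 hPa.

977 hPa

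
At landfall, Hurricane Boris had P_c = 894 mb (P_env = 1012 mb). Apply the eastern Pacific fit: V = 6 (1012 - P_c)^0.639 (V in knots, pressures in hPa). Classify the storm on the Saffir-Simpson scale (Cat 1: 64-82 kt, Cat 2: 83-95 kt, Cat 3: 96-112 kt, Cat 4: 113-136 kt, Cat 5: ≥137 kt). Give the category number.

ΔP = 1012 − 894 = 118 mb.
V ≈ 6 × 118^0.639 = 6 × 21.08 ≈ 126 kt.
126 kt falls in the Category 4 band.

4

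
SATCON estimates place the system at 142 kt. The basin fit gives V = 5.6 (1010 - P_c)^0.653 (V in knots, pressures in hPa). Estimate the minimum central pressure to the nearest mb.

869 mb

ΔP = (V / 5.6)^(1/0.653) = (142/5.6)^1.531.
142/5.6 = 25.357; 25.357^1.531 ≈ 141.33 mb.
P_c = 1010 − 141.33 = 868.67 ≈ 869 mb.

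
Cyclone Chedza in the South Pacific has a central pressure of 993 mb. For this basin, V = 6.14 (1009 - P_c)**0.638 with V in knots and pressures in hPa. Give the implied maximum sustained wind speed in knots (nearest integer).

36 kt

ΔP = 1009 − 993 = 16 mb.
16^0.638 ≈ 5.864.
V ≈ 6.14 × 5.864 ≈ 36.0 kt.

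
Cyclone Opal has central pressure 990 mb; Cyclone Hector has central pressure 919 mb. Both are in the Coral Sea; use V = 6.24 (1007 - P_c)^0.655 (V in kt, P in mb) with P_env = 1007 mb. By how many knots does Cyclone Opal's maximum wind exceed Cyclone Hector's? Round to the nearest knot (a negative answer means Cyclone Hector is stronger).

Cyclone Opal: ΔP = 17; V ≈ 6.24 × 17^0.655 ≈ 39.91 kt.
Cyclone Hector: ΔP = 88; V ≈ 6.24 × 88^0.655 ≈ 117.17 kt.
Difference ≈ 39.91 − 117.17 = -77.26 → -77 kt.

-77 kt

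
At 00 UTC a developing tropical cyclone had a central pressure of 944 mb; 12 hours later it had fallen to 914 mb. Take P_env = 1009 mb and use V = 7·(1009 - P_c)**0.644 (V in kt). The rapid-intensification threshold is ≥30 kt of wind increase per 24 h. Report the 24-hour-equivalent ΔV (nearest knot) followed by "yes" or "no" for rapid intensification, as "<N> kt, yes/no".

V₁: ΔP = 65, V ≈ 7 × 65^0.644 ≈ 102.95 kt.
V₂: ΔP = 95, V ≈ 7 × 95^0.644 ≈ 131.45 kt.
ΔV over 12 h = 28.50 kt → 24 h equivalent = 28.50 × 24/12 ≈ 57.00 kt.
57 kt ≥ 30 kt ⇒ rapid intensification.

57 kt, yes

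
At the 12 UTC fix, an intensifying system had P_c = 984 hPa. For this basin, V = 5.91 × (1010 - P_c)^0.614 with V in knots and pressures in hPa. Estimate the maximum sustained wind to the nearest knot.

44 kt

ΔP = 1010 − 984 = 26 hPa.
26^0.614 ≈ 7.393.
V ≈ 5.91 × 7.393 ≈ 43.7 kt.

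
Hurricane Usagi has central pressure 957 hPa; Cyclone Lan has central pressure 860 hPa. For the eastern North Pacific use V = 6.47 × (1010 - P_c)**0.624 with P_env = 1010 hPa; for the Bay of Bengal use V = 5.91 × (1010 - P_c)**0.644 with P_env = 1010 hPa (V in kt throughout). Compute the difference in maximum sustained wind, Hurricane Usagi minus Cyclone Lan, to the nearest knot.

-72 kt

Hurricane Usagi: ΔP = 53; V ≈ 6.47 × 53^0.624 ≈ 77.06 kt.
Cyclone Lan: ΔP = 150; V ≈ 5.91 × 150^0.644 ≈ 148.93 kt.
Difference ≈ 77.06 − 148.93 = -71.87 → -72 kt.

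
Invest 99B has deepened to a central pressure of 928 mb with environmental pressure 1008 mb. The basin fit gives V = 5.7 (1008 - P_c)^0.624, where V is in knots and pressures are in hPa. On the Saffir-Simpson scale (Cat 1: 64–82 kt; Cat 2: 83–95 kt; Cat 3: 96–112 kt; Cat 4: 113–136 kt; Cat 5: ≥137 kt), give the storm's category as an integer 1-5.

2

ΔP = 1008 − 928 = 80 mb.
V ≈ 5.7 × 80^0.624 = 5.7 × 15.40 ≈ 88 kt.
88 kt falls in the Category 2 band.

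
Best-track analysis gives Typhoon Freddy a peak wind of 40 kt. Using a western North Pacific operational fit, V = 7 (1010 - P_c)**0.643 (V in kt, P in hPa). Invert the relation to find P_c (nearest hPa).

995 hPa

ΔP = (V / 7)^(1/0.643) = (40/7)^1.555.
40/7 = 5.714; 5.714^1.555 ≈ 15.04 hPa.
P_c = 1010 − 15.04 = 994.96 ≈ 995 hPa.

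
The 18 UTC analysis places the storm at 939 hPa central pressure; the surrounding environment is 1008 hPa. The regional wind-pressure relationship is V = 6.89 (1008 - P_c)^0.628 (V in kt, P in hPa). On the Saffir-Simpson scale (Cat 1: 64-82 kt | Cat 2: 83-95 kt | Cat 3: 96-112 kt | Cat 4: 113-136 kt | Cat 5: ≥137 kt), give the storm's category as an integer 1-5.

ΔP = 1008 − 939 = 69 hPa.
V ≈ 6.89 × 69^0.628 = 6.89 × 14.28 ≈ 98 kt.
98 kt falls in the Category 3 band.

3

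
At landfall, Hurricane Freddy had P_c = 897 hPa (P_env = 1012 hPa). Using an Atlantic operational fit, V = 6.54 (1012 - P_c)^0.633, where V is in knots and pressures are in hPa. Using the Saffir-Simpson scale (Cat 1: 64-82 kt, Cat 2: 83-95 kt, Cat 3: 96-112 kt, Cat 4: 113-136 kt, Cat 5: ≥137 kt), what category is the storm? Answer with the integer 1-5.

4

ΔP = 1012 − 897 = 115 hPa.
V ≈ 6.54 × 115^0.633 = 6.54 × 20.16 ≈ 132 kt.
132 kt falls in the Category 4 band.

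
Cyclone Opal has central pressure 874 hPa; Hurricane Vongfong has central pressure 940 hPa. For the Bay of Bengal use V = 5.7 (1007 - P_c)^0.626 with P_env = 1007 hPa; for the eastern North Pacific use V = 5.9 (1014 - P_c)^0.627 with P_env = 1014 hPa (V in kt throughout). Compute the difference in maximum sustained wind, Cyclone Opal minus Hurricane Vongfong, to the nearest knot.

34 kt

Cyclone Opal: ΔP = 133; V ≈ 5.7 × 133^0.626 ≈ 121.73 kt.
Hurricane Vongfong: ΔP = 74; V ≈ 5.9 × 74^0.627 ≈ 87.67 kt.
Difference ≈ 121.73 − 87.67 = 34.06 → 34 kt.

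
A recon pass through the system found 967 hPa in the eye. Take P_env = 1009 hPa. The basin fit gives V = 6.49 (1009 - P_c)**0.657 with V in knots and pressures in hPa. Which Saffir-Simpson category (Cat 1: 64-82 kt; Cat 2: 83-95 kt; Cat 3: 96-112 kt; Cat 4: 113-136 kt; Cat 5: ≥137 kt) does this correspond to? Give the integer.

ΔP = 1009 − 967 = 42 hPa.
V ≈ 6.49 × 42^0.657 = 6.49 × 11.65 ≈ 76 kt.
76 kt falls in the Category 1 band.

1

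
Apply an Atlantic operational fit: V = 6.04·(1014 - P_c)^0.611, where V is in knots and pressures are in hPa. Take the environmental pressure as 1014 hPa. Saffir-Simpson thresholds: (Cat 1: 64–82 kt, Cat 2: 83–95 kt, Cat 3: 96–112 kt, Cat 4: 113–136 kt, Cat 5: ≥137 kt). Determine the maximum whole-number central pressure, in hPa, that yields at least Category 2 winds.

Category 2 begins at V = 83 kt.
Required ΔP = (83/6.04)^(1/0.611) = 13.742^1.637 ≈ 72.88 hPa.
P_c ≤ 1014 − 72.88 = 941.12, so the highest integer P_c is 941 hPa.

941 hPa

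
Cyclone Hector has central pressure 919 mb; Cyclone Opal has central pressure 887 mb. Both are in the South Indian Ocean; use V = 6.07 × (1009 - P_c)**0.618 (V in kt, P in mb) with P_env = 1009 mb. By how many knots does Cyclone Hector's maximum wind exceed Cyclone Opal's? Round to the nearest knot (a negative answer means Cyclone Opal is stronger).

-20 kt

Cyclone Hector: ΔP = 90; V ≈ 6.07 × 90^0.618 ≈ 97.93 kt.
Cyclone Opal: ΔP = 122; V ≈ 6.07 × 122^0.618 ≈ 118.18 kt.
Difference ≈ 97.93 − 118.18 = -20.25 → -20 kt.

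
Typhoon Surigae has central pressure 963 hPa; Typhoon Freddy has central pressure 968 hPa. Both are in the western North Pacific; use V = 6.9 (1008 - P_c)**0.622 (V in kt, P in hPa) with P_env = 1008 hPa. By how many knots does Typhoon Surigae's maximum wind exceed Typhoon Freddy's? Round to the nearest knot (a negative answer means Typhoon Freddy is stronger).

Typhoon Surigae: ΔP = 45; V ≈ 6.9 × 45^0.622 ≈ 73.65 kt.
Typhoon Freddy: ΔP = 40; V ≈ 6.9 × 40^0.622 ≈ 68.44 kt.
Difference ≈ 73.65 − 68.44 = 5.21 → 5 kt.

5 kt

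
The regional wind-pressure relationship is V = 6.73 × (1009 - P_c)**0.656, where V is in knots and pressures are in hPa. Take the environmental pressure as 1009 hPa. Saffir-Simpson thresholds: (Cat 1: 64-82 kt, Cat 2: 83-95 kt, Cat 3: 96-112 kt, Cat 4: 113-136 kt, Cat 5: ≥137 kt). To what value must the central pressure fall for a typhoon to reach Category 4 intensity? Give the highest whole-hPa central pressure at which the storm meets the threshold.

Category 4 begins at V = 113 kt.
Required ΔP = (113/6.73)^(1/0.656) = 16.790^1.524 ≈ 73.70 hPa.
P_c ≤ 1009 − 73.70 = 935.30, so the highest integer P_c is 935 hPa.

935 hPa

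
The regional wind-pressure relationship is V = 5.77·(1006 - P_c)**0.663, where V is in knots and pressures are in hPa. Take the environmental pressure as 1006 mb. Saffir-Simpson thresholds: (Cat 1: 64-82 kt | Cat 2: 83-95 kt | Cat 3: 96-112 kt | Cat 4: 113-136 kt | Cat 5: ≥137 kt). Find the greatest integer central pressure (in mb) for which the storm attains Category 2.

Category 2 begins at V = 83 kt.
Required ΔP = (83/5.77)^(1/0.663) = 14.385^1.508 ≈ 55.78 mb.
P_c ≤ 1006 − 55.78 = 950.22, so the highest integer P_c is 950 mb.

950 mb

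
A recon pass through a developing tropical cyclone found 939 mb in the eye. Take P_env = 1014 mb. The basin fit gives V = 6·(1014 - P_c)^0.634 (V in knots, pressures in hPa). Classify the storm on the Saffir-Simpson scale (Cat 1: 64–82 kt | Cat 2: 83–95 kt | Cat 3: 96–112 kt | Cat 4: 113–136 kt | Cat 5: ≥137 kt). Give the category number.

ΔP = 1014 − 939 = 75 mb.
V ≈ 6 × 75^0.634 = 6 × 15.45 ≈ 93 kt.
93 kt falls in the Category 2 band.

2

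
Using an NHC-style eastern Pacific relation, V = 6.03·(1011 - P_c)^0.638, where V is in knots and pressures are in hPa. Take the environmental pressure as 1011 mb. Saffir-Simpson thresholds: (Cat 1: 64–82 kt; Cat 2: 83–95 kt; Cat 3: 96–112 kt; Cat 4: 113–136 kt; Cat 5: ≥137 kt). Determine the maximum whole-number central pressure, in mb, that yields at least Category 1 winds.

Category 1 begins at V = 64 kt.
Required ΔP = (64/6.03)^(1/0.638) = 10.614^1.567 ≈ 40.54 mb.
P_c ≤ 1011 − 40.54 = 970.46, so the highest integer P_c is 970 mb.

970 mb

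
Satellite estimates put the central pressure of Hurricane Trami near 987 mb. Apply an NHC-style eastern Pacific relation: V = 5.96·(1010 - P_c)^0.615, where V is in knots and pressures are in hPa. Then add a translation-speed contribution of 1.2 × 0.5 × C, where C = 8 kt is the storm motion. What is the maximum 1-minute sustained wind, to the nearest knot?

46 kt

ΔP = 1010 − 987 = 23 mb.
23^0.615 ≈ 6.878.
V ≈ 5.96 × 6.878 ≈ 41.0 kt.
Translation term: 1.2 × 0.5 × 8 = 4.8 kt.
Corrected V ≈ 45.8 kt → 46 kt.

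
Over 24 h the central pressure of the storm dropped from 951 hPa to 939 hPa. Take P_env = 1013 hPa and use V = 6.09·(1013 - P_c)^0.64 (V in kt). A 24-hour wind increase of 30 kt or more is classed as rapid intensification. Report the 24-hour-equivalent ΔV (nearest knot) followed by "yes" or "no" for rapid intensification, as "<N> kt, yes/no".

10 kt, no

V₁: ΔP = 62, V ≈ 6.09 × 62^0.64 ≈ 85.46 kt.
V₂: ΔP = 74, V ≈ 6.09 × 74^0.64 ≈ 95.70 kt.
ΔV over 24 h = 10.24 kt → 24 h equivalent = 10.24 × 24/24 ≈ 10.24 kt.
10 kt < 30 kt ⇒ not rapid intensification.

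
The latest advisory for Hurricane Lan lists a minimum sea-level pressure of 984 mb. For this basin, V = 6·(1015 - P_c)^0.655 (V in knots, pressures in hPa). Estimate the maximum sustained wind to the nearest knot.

ΔP = 1015 − 984 = 31 mb.
31^0.655 ≈ 9.481.
V ≈ 6 × 9.481 ≈ 56.9 kt.

57 kt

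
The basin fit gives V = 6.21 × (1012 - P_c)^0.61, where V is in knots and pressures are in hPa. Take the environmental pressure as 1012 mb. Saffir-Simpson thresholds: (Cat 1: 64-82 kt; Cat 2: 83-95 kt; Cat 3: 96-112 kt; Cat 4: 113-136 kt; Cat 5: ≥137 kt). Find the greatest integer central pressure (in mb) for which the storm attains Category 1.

Category 1 begins at V = 64 kt.
Required ΔP = (64/6.21)^(1/0.61) = 10.306^1.639 ≈ 45.79 mb.
P_c ≤ 1012 − 45.79 = 966.21, so the highest integer P_c is 966 mb.

966 mb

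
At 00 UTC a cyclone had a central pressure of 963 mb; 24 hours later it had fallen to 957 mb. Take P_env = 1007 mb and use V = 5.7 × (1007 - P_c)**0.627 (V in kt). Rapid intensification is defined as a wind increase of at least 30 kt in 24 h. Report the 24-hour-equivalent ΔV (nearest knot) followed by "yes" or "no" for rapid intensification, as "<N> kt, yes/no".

5 kt, no

V₁: ΔP = 44, V ≈ 5.7 × 44^0.627 ≈ 61.14 kt.
V₂: ΔP = 50, V ≈ 5.7 × 50^0.627 ≈ 66.24 kt.
ΔV over 24 h = 5.10 kt → 24 h equivalent = 5.10 × 24/24 ≈ 5.10 kt.
5 kt < 30 kt ⇒ not rapid intensification.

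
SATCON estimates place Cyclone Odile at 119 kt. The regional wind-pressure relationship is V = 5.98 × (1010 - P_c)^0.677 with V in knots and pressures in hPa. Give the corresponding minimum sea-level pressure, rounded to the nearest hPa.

ΔP = (V / 5.98)^(1/0.677) = (119/5.98)^1.477.
119/5.98 = 19.900; 19.900^1.477 ≈ 82.90 hPa.
P_c = 1010 − 82.90 = 927.10 ≈ 927 hPa.

927 hPa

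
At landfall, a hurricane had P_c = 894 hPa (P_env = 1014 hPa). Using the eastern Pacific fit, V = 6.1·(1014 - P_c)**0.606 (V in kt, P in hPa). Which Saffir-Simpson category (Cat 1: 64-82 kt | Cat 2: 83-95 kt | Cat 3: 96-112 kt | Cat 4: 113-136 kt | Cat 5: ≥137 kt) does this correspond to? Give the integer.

3

ΔP = 1014 − 894 = 120 hPa.
V ≈ 6.1 × 120^0.606 = 6.1 × 18.20 ≈ 111 kt.
111 kt falls in the Category 3 band.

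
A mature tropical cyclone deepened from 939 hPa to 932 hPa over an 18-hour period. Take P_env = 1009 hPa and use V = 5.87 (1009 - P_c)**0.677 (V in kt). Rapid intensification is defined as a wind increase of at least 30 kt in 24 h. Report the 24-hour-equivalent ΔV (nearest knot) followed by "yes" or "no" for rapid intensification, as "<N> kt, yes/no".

V₁: ΔP = 70, V ≈ 5.87 × 70^0.677 ≈ 104.18 kt.
V₂: ΔP = 77, V ≈ 5.87 × 77^0.677 ≈ 111.12 kt.
ΔV over 18 h = 6.94 kt → 24 h equivalent = 6.94 × 24/18 ≈ 9.25 kt.
9 kt < 30 kt ⇒ not rapid intensification.

9 kt, no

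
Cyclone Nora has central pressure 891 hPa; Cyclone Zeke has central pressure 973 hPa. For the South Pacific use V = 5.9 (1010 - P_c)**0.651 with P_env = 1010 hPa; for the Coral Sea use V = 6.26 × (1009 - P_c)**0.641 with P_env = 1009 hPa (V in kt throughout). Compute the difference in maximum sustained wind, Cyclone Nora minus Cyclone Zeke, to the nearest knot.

70 kt

Cyclone Nora: ΔP = 119; V ≈ 5.9 × 119^0.651 ≈ 132.44 kt.
Cyclone Zeke: ΔP = 36; V ≈ 6.26 × 36^0.641 ≈ 62.25 kt.
Difference ≈ 132.44 − 62.25 = 70.19 → 70 kt.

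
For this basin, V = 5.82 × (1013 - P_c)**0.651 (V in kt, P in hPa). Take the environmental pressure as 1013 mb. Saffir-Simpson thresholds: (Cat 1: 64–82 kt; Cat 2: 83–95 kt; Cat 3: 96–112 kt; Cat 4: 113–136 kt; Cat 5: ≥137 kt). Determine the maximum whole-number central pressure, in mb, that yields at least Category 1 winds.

973 mb

Category 1 begins at V = 64 kt.
Required ΔP = (64/5.82)^(1/0.651) = 10.997^1.536 ≈ 39.76 mb.
P_c ≤ 1013 − 39.76 = 973.24, so the highest integer P_c is 973 mb.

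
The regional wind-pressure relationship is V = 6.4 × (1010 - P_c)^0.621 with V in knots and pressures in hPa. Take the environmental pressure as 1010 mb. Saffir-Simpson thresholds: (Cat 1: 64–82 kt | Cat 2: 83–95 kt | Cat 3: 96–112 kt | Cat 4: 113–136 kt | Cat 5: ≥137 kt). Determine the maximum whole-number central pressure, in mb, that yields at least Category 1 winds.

969 mb

Category 1 begins at V = 64 kt.
Required ΔP = (64/6.4)^(1/0.621) = 10.000^1.610 ≈ 40.77 mb.
P_c ≤ 1010 − 40.77 = 969.23, so the highest integer P_c is 969 mb.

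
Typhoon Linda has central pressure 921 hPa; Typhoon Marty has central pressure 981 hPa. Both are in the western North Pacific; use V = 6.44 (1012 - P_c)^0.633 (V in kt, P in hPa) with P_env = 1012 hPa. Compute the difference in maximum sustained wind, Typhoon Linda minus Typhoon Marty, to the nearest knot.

55 kt

Typhoon Linda: ΔP = 91; V ≈ 6.44 × 91^0.633 ≈ 111.93 kt.
Typhoon Marty: ΔP = 31; V ≈ 6.44 × 31^0.633 ≈ 56.61 kt.
Difference ≈ 111.93 − 56.61 = 55.32 → 55 kt.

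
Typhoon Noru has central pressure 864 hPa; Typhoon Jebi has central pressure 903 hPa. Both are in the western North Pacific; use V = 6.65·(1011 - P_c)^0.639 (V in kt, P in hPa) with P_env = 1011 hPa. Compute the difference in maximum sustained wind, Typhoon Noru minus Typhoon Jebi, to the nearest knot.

Typhoon Noru: ΔP = 147; V ≈ 6.65 × 147^0.639 ≈ 161.34 kt.
Typhoon Jebi: ΔP = 108; V ≈ 6.65 × 108^0.639 ≈ 132.49 kt.
Difference ≈ 161.34 − 132.49 = 28.85 → 29 kt.

29 kt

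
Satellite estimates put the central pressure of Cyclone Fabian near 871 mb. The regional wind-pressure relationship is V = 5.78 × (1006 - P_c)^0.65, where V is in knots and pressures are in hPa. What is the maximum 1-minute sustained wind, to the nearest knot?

140 kt

ΔP = 1006 − 871 = 135 mb.
135^0.65 ≈ 24.250.
V ≈ 5.78 × 24.250 ≈ 140.2 kt.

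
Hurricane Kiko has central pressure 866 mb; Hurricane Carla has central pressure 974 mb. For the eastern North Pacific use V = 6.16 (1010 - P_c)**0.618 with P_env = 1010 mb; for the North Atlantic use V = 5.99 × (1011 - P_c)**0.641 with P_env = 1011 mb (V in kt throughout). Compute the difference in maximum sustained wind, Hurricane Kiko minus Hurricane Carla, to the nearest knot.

72 kt

Hurricane Kiko: ΔP = 144; V ≈ 6.16 × 144^0.618 ≈ 132.88 kt.
Hurricane Carla: ΔP = 37; V ≈ 5.99 × 37^0.641 ≈ 60.62 kt.
Difference ≈ 132.88 − 60.62 = 72.26 → 72 kt.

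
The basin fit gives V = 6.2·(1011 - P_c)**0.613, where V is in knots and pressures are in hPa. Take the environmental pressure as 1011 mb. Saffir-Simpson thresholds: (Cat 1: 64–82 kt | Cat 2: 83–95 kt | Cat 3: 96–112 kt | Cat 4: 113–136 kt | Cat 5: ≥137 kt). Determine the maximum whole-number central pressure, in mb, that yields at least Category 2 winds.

942 mb

Category 2 begins at V = 83 kt.
Required ΔP = (83/6.2)^(1/0.613) = 13.387^1.631 ≈ 68.86 mb.
P_c ≤ 1011 − 68.86 = 942.14, so the highest integer P_c is 942 mb.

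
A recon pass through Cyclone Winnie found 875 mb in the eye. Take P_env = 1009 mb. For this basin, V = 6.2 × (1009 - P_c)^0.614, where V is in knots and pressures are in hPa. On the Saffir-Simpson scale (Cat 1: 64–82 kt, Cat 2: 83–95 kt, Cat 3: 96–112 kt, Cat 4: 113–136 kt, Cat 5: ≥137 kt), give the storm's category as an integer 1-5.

4

ΔP = 1009 − 875 = 134 mb.
V ≈ 6.2 × 134^0.614 = 6.2 × 20.23 ≈ 125 kt.
125 kt falls in the Category 4 band.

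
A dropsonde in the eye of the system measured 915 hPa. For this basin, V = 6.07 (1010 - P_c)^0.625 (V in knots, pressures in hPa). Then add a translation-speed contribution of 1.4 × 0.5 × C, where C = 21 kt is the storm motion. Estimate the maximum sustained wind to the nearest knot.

119 kt

ΔP = 1010 − 915 = 95 hPa.
95^0.625 ≈ 17.222.
V ≈ 6.07 × 17.222 ≈ 104.5 kt.
Translation term: 1.4 × 0.5 × 21 = 14.7 kt.
Corrected V ≈ 119.2 kt → 119 kt.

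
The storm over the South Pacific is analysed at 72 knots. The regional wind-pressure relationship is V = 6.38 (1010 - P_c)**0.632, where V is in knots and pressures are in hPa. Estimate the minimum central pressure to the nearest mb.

ΔP = (V / 6.38)^(1/0.632) = (72/6.38)^1.582.
72/6.38 = 11.285; 11.285^1.582 ≈ 46.28 mb.
P_c = 1010 − 46.28 = 963.72 ≈ 964 mb.

964 mb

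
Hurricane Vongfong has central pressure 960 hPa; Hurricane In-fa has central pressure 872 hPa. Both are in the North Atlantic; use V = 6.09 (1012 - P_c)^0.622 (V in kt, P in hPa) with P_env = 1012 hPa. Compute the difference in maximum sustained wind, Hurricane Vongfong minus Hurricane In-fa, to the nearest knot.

Hurricane Vongfong: ΔP = 52; V ≈ 6.09 × 52^0.622 ≈ 71.12 kt.
Hurricane In-fa: ΔP = 140; V ≈ 6.09 × 140^0.622 ≈ 131.68 kt.
Difference ≈ 71.12 − 131.68 = -60.56 → -61 kt.

-61 kt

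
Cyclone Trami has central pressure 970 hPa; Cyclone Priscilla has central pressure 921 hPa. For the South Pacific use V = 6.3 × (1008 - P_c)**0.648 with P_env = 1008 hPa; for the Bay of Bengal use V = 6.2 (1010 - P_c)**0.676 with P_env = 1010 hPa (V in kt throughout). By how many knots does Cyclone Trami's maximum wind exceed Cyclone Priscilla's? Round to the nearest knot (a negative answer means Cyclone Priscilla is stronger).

-62 kt

Cyclone Trami: ΔP = 38; V ≈ 6.3 × 38^0.648 ≈ 66.53 kt.
Cyclone Priscilla: ΔP = 89; V ≈ 6.2 × 89^0.676 ≈ 128.88 kt.
Difference ≈ 66.53 − 128.88 = -62.35 → -62 kt.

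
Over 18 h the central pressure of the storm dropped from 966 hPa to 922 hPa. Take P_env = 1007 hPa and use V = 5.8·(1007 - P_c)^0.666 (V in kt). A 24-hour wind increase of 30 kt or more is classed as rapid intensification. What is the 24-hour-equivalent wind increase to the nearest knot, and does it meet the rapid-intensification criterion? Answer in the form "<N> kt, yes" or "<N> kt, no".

V₁: ΔP = 41, V ≈ 5.8 × 41^0.666 ≈ 68.79 kt.
V₂: ΔP = 85, V ≈ 5.8 × 85^0.666 ≈ 111.79 kt.
ΔV over 18 h = 43.00 kt → 24 h equivalent = 43.00 × 24/18 ≈ 57.33 kt.
57 kt ≥ 30 kt ⇒ rapid intensification.

57 kt, yes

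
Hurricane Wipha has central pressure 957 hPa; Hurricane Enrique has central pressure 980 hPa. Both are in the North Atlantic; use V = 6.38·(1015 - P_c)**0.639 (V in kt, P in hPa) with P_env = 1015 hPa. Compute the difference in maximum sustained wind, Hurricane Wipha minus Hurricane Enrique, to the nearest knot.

Hurricane Wipha: ΔP = 58; V ≈ 6.38 × 58^0.639 ≈ 85.44 kt.
Hurricane Enrique: ΔP = 35; V ≈ 6.38 × 35^0.639 ≈ 61.87 kt.
Difference ≈ 85.44 − 61.87 = 23.57 → 24 kt.

24 kt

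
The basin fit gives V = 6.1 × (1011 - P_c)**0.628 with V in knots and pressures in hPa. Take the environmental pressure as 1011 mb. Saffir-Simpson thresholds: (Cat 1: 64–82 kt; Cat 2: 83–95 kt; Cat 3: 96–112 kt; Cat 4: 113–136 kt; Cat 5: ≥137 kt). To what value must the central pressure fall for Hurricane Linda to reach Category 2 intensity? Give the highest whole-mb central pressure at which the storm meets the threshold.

Category 2 begins at V = 83 kt.
Required ΔP = (83/6.1)^(1/0.628) = 13.607^1.592 ≈ 63.88 mb.
P_c ≤ 1011 − 63.88 = 947.12, so the highest integer P_c is 947 mb.

947 mb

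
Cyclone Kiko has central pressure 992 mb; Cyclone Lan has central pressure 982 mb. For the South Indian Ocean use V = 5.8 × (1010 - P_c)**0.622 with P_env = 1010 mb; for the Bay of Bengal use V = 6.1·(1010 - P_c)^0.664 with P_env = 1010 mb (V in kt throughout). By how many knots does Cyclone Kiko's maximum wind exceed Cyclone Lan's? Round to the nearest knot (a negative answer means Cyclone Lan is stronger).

Cyclone Kiko: ΔP = 18; V ≈ 5.8 × 18^0.622 ≈ 35.01 kt.
Cyclone Lan: ΔP = 28; V ≈ 6.1 × 28^0.664 ≈ 55.75 kt.
Difference ≈ 35.01 − 55.75 = -20.74 → -21 kt.

-21 kt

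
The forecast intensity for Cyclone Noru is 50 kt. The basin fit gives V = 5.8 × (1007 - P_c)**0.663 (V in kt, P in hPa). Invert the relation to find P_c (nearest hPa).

ΔP = (V / 5.8)^(1/0.663) = (50/5.8)^1.508.
50/5.8 = 8.621; 8.621^1.508 ≈ 25.77 hPa.
P_c = 1007 − 25.77 = 981.23 ≈ 981 hPa.

981 hPa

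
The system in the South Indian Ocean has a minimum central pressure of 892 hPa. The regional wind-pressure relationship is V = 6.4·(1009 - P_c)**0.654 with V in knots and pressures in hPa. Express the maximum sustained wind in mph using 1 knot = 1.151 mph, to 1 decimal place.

ΔP = 1009 − 892 = 117 hPa.
V ≈ 6.4 × 117^0.654 = 6.4 × 22.521 ≈ 144.136 kt.
144.136 × 1.151 ≈ 165.90 mph → 165.9 mph.

165.9 mph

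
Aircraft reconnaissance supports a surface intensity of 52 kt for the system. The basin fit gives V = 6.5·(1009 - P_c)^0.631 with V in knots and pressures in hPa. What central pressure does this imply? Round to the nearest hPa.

ΔP = (V / 6.5)^(1/0.631) = (52/6.5)^1.585.
52/6.5 = 8.000; 8.000^1.585 ≈ 26.99 hPa.
P_c = 1009 − 26.99 = 982.01 ≈ 982 hPa.

982 hPa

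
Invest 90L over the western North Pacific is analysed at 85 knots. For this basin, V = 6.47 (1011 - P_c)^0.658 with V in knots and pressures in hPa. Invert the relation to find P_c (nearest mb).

ΔP = (V / 6.47)^(1/0.658) = (85/6.47)^1.520.
85/6.47 = 13.138; 13.138^1.520 ≈ 50.10 mb.
P_c = 1011 − 50.10 = 960.90 ≈ 961 mb.

961 mb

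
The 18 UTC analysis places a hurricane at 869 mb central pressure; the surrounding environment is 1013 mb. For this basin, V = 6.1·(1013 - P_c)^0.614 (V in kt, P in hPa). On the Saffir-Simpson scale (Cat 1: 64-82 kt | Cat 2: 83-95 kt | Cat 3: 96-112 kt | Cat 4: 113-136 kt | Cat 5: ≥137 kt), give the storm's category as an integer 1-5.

ΔP = 1013 − 869 = 144 mb.
V ≈ 6.1 × 144^0.614 = 6.1 × 21.15 ≈ 129 kt.
129 kt falls in the Category 4 band.

4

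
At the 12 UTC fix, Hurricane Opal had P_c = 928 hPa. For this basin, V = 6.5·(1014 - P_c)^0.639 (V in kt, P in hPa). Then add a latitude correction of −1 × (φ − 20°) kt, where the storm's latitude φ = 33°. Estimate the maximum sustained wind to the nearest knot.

99 kt

ΔP = 1014 − 928 = 86 hPa.
86^0.639 ≈ 17.224.
V ≈ 6.5 × 17.224 ≈ 112.0 kt.
Latitude correction: −1 × (33 − 20) = -13 kt.
Corrected V ≈ 99 kt → 99 kt.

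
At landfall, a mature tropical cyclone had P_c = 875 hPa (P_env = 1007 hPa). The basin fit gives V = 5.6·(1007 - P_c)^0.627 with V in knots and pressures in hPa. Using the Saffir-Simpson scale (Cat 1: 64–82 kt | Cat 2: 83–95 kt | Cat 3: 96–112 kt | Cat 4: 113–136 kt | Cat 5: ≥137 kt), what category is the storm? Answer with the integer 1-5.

ΔP = 1007 − 875 = 132 hPa.
V ≈ 5.6 × 132^0.627 = 5.6 × 21.36 ≈ 120 kt.
120 kt falls in the Category 4 band.

4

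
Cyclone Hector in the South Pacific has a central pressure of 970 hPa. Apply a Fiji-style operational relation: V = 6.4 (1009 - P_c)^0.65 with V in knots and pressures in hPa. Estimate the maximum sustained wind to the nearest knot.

ΔP = 1009 − 970 = 39 hPa.
39^0.65 ≈ 10.819.
V ≈ 6.4 × 10.819 ≈ 69.2 kt.

69 kt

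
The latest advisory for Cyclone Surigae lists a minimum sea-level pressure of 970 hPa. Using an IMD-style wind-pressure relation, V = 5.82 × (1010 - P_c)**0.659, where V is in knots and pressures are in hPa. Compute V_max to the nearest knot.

ΔP = 1010 − 970 = 40 hPa.
40^0.659 ≈ 11.370.
V ≈ 5.82 × 11.370 ≈ 66.2 kt.

66 kt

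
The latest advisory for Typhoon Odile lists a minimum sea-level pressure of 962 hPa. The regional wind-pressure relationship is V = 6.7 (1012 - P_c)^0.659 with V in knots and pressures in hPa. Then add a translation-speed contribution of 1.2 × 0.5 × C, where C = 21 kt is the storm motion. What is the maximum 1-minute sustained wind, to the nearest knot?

101 kt

ΔP = 1012 − 962 = 50 hPa.
50^0.659 ≈ 13.171.
V ≈ 6.7 × 13.171 ≈ 88.2 kt.
Translation term: 1.2 × 0.5 × 21 = 12.6 kt.
Corrected V ≈ 100.8 kt → 101 kt.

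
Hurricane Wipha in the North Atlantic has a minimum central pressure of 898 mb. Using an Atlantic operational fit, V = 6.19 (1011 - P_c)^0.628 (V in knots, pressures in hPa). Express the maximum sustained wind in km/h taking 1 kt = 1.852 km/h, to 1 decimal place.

ΔP = 1011 − 898 = 113 mb.
V ≈ 6.19 × 113^0.628 = 6.19 × 19.469 ≈ 120.510 kt.
120.510 × 1.852 ≈ 223.18 km/h → 223.2 km/h.

223.2 km/h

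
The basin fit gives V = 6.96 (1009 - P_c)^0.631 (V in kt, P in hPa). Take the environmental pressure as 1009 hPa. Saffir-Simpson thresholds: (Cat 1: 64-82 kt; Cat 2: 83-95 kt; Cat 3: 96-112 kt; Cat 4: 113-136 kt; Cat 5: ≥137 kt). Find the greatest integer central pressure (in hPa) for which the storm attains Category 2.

958 hPa

Category 2 begins at V = 83 kt.
Required ΔP = (83/6.96)^(1/0.631) = 11.925^1.585 ≈ 50.81 hPa.
P_c ≤ 1009 − 50.81 = 958.19, so the highest integer P_c is 958 hPa.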